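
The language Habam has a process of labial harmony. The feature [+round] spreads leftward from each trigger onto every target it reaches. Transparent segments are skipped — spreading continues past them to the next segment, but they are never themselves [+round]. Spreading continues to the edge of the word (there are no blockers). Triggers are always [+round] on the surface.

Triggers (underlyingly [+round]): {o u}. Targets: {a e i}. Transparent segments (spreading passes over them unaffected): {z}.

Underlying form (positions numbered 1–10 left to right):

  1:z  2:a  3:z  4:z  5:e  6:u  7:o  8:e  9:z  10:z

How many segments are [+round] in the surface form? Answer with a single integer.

4

From /u/ at 6 leftward: 5 /e/ → [+round]; 4 /z/ transparent; 3 /z/ transparent; 2 /a/ → [+round]; 1 /z/ transparent; word edge.
From /o/ at 7 leftward: 6 /u/ is itself a trigger — this domain ends here.
Target with no active source: position 8 stays [-round].
[+round] positions on the surface: 2 5 6 7.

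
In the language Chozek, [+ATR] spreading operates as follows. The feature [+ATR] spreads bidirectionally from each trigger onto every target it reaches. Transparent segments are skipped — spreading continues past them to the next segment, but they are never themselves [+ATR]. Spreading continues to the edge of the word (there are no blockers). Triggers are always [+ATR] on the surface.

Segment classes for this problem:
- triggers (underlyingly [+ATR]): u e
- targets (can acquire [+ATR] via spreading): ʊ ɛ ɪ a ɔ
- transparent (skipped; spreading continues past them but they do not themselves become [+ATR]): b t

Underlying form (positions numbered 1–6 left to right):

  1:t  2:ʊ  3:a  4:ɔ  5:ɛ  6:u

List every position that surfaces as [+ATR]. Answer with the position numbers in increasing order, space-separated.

From /u/ at 6 rightward: word edge.
From /u/ at 6 leftward: 5 /ɛ/ → [+ATR]; 4 /ɔ/ → [+ATR]; 3 /a/ → [+ATR]; 2 /ʊ/ → [+ATR]; 1 /t/ transparent; word edge.

2 3 4 5 6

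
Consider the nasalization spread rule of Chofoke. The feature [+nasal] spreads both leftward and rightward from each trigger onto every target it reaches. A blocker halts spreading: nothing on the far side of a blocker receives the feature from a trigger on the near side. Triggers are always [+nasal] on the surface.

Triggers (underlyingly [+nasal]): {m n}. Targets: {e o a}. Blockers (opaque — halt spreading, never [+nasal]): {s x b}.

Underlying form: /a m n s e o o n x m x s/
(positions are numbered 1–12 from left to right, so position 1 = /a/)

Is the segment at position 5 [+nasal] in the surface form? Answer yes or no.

yes

From /m/ at 2 rightward: 3 /n/ is itself a trigger — this domain ends here.
From /m/ at 2 leftward: 1 /a/ → [+nasal]; word edge.
From /n/ at 3 rightward: 4 /s/ blocks.
From /n/ at 3 leftward: 2 /m/ is itself a trigger — this domain ends here.
From /n/ at 8 rightward: 9 /x/ blocks.
From /n/ at 8 leftward: 7 /o/ → [+nasal]; 6 /o/ → [+nasal]; 5 /e/ → [+nasal]; 4 /s/ blocks.
From /m/ at 10 rightward: 11 /x/ blocks.
From /m/ at 10 leftward: 9 /x/ blocks.
[+nasal] positions on the surface: 1 2 3 5 6 7 8 10.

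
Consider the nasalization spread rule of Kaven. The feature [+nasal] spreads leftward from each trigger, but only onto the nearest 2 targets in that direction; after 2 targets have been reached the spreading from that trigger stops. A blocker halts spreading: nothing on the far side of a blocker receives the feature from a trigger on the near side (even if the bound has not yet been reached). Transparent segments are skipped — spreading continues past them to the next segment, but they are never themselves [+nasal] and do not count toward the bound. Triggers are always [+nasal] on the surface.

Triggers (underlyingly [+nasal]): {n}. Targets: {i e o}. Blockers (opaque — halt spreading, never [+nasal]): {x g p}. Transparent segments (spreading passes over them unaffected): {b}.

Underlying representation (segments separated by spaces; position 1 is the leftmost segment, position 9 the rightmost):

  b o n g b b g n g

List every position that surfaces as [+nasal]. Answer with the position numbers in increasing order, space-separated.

2 3 8

From /n/ at 3 leftward: 2 /o/ → [+nasal]; 1 /b/ transparent; word edge.
From /n/ at 8 leftward: 7 /g/ blocks.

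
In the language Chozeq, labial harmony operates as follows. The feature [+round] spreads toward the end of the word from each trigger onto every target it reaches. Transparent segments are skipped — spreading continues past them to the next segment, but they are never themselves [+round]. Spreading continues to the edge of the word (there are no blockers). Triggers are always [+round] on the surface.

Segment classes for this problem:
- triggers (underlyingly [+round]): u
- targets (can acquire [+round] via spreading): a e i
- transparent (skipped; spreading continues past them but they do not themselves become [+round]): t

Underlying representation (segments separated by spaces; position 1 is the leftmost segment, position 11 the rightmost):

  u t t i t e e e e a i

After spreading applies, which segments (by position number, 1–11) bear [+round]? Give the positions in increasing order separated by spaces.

From /u/ at 1 rightward: 2 /t/ transparent; 3 /t/ transparent; 4 /i/ → [+round]; 5 /t/ transparent; 6 /e/ → [+round]; 7 /e/ → [+round]; 8 /e/ → [+round]; 9 /e/ → [+round]; 10 /a/ → [+round]; 11 /i/ → [+round]; word edge.

1 4 6 7 8 9 10 11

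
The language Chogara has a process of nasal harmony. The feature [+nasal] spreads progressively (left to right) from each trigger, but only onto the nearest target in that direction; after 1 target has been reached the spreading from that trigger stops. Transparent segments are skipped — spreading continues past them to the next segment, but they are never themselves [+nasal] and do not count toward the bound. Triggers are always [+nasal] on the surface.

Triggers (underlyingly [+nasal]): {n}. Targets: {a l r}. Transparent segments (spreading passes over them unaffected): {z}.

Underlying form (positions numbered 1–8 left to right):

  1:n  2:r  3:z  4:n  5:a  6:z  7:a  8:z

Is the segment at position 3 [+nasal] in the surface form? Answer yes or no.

From /n/ at 1 rightward: 2 /r/ → [+nasal]; bound reached.
From /n/ at 4 rightward: 5 /a/ → [+nasal]; bound reached.
Target with no active source: position 7 stays [-nasal].
[+nasal] positions on the surface: 1 2 4 5.

no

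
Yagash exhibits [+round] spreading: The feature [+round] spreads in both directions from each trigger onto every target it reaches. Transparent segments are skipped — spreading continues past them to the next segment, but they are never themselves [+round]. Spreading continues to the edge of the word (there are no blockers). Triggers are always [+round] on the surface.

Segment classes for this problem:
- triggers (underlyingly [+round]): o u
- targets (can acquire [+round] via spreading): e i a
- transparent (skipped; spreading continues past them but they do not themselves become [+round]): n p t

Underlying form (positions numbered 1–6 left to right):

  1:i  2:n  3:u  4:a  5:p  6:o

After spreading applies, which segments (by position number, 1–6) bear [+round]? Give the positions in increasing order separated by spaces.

1 3 4 6

From /u/ at 3 rightward: 4 /a/ → [+round]; 5 /p/ transparent; 6 /o/ is itself a trigger — this domain ends here.
From /u/ at 3 leftward: 2 /n/ transparent; 1 /i/ → [+round]; word edge.
From /o/ at 6 rightward: word edge.
From /o/ at 6 leftward: 5 /p/ transparent; 4 /a/ → [+round]; 3 /u/ is itself a trigger — this domain ends here.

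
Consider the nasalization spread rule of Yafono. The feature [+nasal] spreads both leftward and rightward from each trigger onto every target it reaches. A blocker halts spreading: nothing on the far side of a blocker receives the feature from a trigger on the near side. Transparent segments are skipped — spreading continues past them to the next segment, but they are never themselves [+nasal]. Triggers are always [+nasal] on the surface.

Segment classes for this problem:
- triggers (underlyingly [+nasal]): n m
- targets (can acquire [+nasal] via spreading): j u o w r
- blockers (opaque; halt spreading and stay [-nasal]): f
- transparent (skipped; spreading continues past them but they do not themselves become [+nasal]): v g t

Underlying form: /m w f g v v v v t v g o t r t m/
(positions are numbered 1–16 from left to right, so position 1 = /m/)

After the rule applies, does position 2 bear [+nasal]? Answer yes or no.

yes

From /m/ at 1 rightward: 2 /w/ → [+nasal]; 3 /f/ blocks.
From /m/ at 1 leftward: word edge.
From /m/ at 16 rightward: word edge.
From /m/ at 16 leftward: 15 /t/ transparent; 14 /r/ → [+nasal]; 13 /t/ transparent; 12 /o/ → [+nasal]; 11 /g/ transparent; 10 /v/ transparent; 9 /t/ transparent; 8 /v/ transparent; 7 /v/ transparent; 6 /v/ transparent; 5 /v/ transparent; 4 /g/ transparent; 3 /f/ blocks.
[+nasal] positions on the surface: 1 2 12 14 16.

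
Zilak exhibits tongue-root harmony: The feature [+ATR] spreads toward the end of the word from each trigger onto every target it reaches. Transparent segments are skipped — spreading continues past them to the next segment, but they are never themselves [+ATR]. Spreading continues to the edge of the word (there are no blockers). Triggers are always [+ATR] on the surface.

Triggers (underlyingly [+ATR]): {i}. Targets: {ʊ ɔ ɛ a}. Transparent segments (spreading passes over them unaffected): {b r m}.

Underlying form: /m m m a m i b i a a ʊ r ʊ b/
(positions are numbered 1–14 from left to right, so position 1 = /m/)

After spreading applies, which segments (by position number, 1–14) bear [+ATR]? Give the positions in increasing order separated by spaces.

6 8 9 10 11 13

From /i/ at 6 rightward: 7 /b/ transparent; 8 /i/ is itself a trigger — this domain ends here.
From /i/ at 8 rightward: 9 /a/ → [+ATR]; 10 /a/ → [+ATR]; 11 /ʊ/ → [+ATR]; 12 /r/ transparent; 13 /ʊ/ → [+ATR]; 14 /b/ transparent; word edge.
Target with no active source: position 4 stays [-ATR].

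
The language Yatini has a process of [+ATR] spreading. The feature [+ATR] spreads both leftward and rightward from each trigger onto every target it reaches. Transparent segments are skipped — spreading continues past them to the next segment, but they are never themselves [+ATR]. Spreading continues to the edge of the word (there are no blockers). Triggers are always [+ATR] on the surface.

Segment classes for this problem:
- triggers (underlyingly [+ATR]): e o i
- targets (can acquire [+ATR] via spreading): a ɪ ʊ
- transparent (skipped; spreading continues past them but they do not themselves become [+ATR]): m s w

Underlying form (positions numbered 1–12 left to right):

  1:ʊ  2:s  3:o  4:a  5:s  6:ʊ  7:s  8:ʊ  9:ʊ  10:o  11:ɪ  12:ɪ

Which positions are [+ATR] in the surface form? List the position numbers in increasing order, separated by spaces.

1 3 4 6 8 9 10 11 12

From /o/ at 3 rightward: 4 /a/ → [+ATR]; 5 /s/ transparent; 6 /ʊ/ → [+ATR]; 7 /s/ transparent; 8 /ʊ/ → [+ATR]; 9 /ʊ/ → [+ATR]; 10 /o/ is itself a trigger — this domain ends here.
From /o/ at 3 leftward: 2 /s/ transparent; 1 /ʊ/ → [+ATR]; word edge.
From /o/ at 10 rightward: 11 /ɪ/ → [+ATR]; 12 /ɪ/ → [+ATR]; word edge.
From /o/ at 10 leftward: 9 /ʊ/ → [+ATR]; 8 /ʊ/ → [+ATR]; 7 /s/ transparent; 6 /ʊ/ → [+ATR]; 5 /s/ transparent; 4 /a/ → [+ATR]; 3 /o/ is itself a trigger — this domain ends here.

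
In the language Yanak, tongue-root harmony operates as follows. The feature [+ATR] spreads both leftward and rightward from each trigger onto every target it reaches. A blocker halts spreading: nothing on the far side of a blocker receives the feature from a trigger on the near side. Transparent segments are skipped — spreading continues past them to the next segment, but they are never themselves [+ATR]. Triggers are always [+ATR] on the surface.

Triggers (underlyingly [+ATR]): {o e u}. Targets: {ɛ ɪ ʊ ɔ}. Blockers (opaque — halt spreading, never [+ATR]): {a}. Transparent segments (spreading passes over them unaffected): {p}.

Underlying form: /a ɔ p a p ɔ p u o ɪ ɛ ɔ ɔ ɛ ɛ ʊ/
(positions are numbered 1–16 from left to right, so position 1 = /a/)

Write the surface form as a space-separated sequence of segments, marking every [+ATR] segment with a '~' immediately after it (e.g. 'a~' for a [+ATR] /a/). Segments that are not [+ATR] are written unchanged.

a ɔ p a p ɔ~ p u~ o~ ɪ~ ɛ~ ɔ~ ɔ~ ɛ~ ɛ~ ʊ~

From /u/ at 8 rightward: 9 /o/ is itself a trigger — this domain ends here.
From /u/ at 8 leftward: 7 /p/ transparent; 6 /ɔ/ → [+ATR]; 5 /p/ transparent; 4 /a/ blocks.
From /o/ at 9 rightward: 10 /ɪ/ → [+ATR]; 11 /ɛ/ → [+ATR]; 12 /ɔ/ → [+ATR]; 13 /ɔ/ → [+ATR]; 14 /ɛ/ → [+ATR]; 15 /ɛ/ → [+ATR]; 16 /ʊ/ → [+ATR]; word edge.
From /o/ at 9 leftward: 8 /u/ is itself a trigger — this domain ends here.
Target with no active source: position 2 stays [-ATR].
[+ATR] positions on the surface: 6 8 9 10 11 12 13 14 15 16.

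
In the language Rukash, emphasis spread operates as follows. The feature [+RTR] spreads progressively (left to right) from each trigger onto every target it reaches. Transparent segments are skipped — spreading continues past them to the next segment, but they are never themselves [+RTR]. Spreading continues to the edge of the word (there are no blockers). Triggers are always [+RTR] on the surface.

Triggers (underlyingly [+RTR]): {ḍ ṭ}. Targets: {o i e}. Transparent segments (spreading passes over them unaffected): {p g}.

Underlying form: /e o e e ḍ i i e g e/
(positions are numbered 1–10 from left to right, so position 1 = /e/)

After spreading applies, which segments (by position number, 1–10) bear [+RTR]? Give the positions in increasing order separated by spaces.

From /ḍ/ at 5 rightward: 6 /i/ → [+RTR]; 7 /i/ → [+RTR]; 8 /e/ → [+RTR]; 9 /g/ transparent; 10 /e/ → [+RTR]; word edge.
Targets with no active source: positions 1 2 3 4 stay [-emphatic].

5 6 7 8 10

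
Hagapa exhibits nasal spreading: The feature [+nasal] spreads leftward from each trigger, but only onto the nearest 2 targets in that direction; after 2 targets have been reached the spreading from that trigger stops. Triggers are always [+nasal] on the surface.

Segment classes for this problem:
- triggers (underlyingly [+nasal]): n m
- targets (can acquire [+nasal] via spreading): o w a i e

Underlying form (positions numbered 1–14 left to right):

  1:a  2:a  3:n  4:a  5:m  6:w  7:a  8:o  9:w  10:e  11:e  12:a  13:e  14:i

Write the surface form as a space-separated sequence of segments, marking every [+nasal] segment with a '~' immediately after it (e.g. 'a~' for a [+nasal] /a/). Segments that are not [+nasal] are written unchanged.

a~ a~ n~ a~ m~ w a o w e e a e i

From /n/ at 3 leftward: 2 /a/ → [+nasal]; 1 /a/ → [+nasal]; bound reached.
From /m/ at 5 leftward: 4 /a/ → [+nasal]; 3 /n/ is itself a trigger — this domain ends here.
Targets with no active source: positions 6 7 8 9 10 11 12 13 14 stay [-nasal].
[+nasal] positions on the surface: 1 2 3 4 5.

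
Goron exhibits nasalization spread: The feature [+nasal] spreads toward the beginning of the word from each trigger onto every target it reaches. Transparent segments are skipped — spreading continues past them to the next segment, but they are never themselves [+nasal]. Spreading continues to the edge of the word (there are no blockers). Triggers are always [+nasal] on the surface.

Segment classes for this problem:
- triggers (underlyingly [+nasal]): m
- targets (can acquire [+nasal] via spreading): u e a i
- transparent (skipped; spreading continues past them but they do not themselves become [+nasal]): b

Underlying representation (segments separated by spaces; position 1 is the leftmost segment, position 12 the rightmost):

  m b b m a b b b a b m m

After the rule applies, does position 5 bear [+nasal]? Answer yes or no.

yes

From /m/ at 1 leftward: word edge.
From /m/ at 4 leftward: 3 /b/ transparent; 2 /b/ transparent; 1 /m/ is itself a trigger — this domain ends here.
From /m/ at 11 leftward: 10 /b/ transparent; 9 /a/ → [+nasal]; 8 /b/ transparent; 7 /b/ transparent; 6 /b/ transparent; 5 /a/ → [+nasal]; 4 /m/ is itself a trigger — this domain ends here.
From /m/ at 12 leftward: 11 /m/ is itself a trigger — this domain ends here.
[+nasal] positions on the surface: 1 4 5 9 11 12.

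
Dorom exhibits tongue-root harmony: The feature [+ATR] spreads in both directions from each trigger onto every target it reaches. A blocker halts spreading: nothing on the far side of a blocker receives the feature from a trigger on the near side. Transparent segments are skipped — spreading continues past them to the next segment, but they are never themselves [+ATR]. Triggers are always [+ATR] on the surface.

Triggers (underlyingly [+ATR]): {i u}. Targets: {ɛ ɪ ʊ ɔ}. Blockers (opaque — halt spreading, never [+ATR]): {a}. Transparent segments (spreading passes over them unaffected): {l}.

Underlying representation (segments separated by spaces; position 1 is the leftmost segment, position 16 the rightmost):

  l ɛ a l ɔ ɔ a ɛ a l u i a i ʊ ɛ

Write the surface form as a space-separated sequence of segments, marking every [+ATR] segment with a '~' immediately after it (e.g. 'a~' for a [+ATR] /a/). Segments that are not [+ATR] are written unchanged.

From /u/ at 11 rightward: 12 /i/ is itself a trigger — this domain ends here.
From /u/ at 11 leftward: 10 /l/ transparent; 9 /a/ blocks.
From /i/ at 12 rightward: 13 /a/ blocks.
From /i/ at 12 leftward: 11 /u/ is itself a trigger — this domain ends here.
From /i/ at 14 rightward: 15 /ʊ/ → [+ATR]; 16 /ɛ/ → [+ATR]; word edge.
From /i/ at 14 leftward: 13 /a/ blocks.
Targets with no active source: positions 2 5 6 8 stay [-ATR].
[+ATR] positions on the surface: 11 12 14 15 16.

l ɛ a l ɔ ɔ a ɛ a l u~ i~ a i~ ʊ~ ɛ~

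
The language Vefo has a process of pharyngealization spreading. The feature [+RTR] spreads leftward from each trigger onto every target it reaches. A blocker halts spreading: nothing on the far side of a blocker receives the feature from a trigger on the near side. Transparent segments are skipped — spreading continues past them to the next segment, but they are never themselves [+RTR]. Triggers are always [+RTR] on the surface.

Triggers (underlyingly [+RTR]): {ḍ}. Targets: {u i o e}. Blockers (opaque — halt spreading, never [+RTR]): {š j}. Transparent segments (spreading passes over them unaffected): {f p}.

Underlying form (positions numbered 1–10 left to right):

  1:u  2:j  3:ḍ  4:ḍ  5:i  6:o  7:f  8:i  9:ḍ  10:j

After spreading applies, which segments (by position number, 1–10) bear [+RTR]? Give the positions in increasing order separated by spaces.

From /ḍ/ at 3 leftward: 2 /j/ blocks.
From /ḍ/ at 4 leftward: 3 /ḍ/ is itself a trigger — this domain ends here.
From /ḍ/ at 9 leftward: 8 /i/ → [+RTR]; 7 /f/ transparent; 6 /o/ → [+RTR]; 5 /i/ → [+RTR]; 4 /ḍ/ is itself a trigger — this domain ends here.
Target with no active source: position 1 stays [-emphatic].

3 4 5 6 8 9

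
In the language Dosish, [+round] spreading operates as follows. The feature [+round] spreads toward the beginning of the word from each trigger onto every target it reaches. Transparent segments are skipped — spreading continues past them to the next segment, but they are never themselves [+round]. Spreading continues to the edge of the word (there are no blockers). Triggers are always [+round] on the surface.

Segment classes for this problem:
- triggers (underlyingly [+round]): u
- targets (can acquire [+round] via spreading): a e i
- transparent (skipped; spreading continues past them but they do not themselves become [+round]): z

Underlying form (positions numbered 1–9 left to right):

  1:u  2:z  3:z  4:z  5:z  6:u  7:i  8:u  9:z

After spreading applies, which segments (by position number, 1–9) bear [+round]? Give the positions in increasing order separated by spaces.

1 6 7 8

From /u/ at 1 leftward: word edge.
From /u/ at 6 leftward: 5 /z/ transparent; 4 /z/ transparent; 3 /z/ transparent; 2 /z/ transparent; 1 /u/ is itself a trigger — this domain ends here.
From /u/ at 8 leftward: 7 /i/ → [+round]; 6 /u/ is itself a trigger — this domain ends here.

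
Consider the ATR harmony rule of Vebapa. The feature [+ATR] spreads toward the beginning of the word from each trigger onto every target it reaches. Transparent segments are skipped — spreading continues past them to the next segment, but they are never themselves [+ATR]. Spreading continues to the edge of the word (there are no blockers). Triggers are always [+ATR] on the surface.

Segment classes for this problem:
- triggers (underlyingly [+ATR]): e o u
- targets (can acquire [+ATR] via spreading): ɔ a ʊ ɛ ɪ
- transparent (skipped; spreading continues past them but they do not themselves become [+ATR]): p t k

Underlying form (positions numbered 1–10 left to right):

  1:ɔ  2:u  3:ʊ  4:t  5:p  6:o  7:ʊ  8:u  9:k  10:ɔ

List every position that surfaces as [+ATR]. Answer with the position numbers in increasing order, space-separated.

1 2 3 6 7 8

From /u/ at 2 leftward: 1 /ɔ/ → [+ATR]; word edge.
From /o/ at 6 leftward: 5 /p/ transparent; 4 /t/ transparent; 3 /ʊ/ → [+ATR]; 2 /u/ is itself a trigger — this domain ends here.
From /u/ at 8 leftward: 7 /ʊ/ → [+ATR]; 6 /o/ is itself a trigger — this domain ends here.
Target with no active source: position 10 stays [-ATR].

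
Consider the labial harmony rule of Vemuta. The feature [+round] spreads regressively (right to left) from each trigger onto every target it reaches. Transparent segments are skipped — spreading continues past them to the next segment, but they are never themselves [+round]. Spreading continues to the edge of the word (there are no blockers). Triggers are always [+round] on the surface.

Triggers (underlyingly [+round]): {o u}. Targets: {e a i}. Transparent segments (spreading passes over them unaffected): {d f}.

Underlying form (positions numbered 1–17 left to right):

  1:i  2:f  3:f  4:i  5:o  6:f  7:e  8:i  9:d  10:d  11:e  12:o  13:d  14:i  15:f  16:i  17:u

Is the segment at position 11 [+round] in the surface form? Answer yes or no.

yes

From /o/ at 5 leftward: 4 /i/ → [+round]; 3 /f/ transparent; 2 /f/ transparent; 1 /i/ → [+round]; word edge.
From /o/ at 12 leftward: 11 /e/ → [+round]; 10 /d/ transparent; 9 /d/ transparent; 8 /i/ → [+round]; 7 /e/ → [+round]; 6 /f/ transparent; 5 /o/ is itself a trigger — this domain ends here.
From /u/ at 17 leftward: 16 /i/ → [+round]; 15 /f/ transparent; 14 /i/ → [+round]; 13 /d/ transparent; 12 /o/ is itself a trigger — this domain ends here.
[+round] positions on the surface: 1 4 5 7 8 11 12 14 16 17.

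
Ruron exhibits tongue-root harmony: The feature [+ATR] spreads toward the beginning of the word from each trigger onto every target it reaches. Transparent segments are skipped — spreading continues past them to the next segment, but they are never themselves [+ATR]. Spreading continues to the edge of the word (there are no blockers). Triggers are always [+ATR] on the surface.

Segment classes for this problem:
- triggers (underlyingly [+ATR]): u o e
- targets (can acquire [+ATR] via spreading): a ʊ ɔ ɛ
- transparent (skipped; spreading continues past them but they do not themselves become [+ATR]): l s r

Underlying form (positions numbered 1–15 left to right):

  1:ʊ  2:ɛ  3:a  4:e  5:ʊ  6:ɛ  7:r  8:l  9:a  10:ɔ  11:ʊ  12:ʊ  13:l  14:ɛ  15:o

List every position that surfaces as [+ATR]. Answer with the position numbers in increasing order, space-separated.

1 2 3 4 5 6 9 10 11 12 14 15

From /e/ at 4 leftward: 3 /a/ → [+ATR]; 2 /ɛ/ → [+ATR]; 1 /ʊ/ → [+ATR]; word edge.
From /o/ at 15 leftward: 14 /ɛ/ → [+ATR]; 13 /l/ transparent; 12 /ʊ/ → [+ATR]; 11 /ʊ/ → [+ATR]; 10 /ɔ/ → [+ATR]; 9 /a/ → [+ATR]; 8 /l/ transparent; 7 /r/ transparent; 6 /ɛ/ → [+ATR]; 5 /ʊ/ → [+ATR]; 4 /e/ is itself a trigger — this domain ends here.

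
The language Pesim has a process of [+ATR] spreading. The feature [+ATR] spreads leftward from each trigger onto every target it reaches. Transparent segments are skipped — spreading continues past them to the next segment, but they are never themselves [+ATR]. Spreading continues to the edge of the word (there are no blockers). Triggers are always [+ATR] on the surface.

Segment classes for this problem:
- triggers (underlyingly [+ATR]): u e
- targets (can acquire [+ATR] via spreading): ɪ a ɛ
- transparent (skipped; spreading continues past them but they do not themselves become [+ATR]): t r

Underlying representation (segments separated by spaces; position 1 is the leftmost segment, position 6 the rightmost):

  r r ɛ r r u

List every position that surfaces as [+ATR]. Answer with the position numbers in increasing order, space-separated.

3 6

From /u/ at 6 leftward: 5 /r/ transparent; 4 /r/ transparent; 3 /ɛ/ → [+ATR]; 2 /r/ transparent; 1 /r/ transparent; word edge.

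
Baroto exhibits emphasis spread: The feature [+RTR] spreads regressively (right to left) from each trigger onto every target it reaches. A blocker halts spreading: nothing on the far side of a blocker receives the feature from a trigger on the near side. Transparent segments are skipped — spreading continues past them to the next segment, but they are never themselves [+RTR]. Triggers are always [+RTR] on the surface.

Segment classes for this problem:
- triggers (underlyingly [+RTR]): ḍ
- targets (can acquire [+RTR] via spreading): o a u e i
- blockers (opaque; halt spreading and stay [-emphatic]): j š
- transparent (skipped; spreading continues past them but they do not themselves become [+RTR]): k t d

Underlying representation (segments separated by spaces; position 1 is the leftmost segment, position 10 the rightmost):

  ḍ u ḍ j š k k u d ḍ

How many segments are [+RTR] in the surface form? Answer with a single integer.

5

From /ḍ/ at 1 leftward: word edge.
From /ḍ/ at 3 leftward: 2 /u/ → [+RTR]; 1 /ḍ/ is itself a trigger — this domain ends here.
From /ḍ/ at 10 leftward: 9 /d/ transparent; 8 /u/ → [+RTR]; 7 /k/ transparent; 6 /k/ transparent; 5 /š/ blocks.
[+RTR] positions on the surface: 1 2 3 8 10.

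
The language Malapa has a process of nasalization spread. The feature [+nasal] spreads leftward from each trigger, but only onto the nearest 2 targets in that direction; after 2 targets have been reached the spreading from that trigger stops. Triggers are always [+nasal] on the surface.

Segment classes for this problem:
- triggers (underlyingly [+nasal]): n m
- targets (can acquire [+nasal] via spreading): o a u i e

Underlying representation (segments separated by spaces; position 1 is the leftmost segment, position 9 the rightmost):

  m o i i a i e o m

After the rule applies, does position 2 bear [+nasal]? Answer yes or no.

From /m/ at 1 leftward: word edge.
From /m/ at 9 leftward: 8 /o/ → [+nasal]; 7 /e/ → [+nasal]; bound reached.
Targets with no active source: positions 2 3 4 5 6 stay [-nasal].
[+nasal] positions on the surface: 1 7 8 9.

no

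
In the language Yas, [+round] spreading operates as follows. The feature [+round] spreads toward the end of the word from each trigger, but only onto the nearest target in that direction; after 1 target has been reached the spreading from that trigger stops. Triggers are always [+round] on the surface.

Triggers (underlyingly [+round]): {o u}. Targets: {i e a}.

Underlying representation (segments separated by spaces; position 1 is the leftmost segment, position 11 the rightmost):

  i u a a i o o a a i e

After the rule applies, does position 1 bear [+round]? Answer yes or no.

From /u/ at 2 rightward: 3 /a/ → [+round]; bound reached.
From /o/ at 6 rightward: 7 /o/ is itself a trigger — this domain ends here.
From /o/ at 7 rightward: 8 /a/ → [+round]; bound reached.
Targets with no active source: positions 1 4 5 9 10 11 stay [-round].
[+round] positions on the surface: 2 3 6 7 8.

no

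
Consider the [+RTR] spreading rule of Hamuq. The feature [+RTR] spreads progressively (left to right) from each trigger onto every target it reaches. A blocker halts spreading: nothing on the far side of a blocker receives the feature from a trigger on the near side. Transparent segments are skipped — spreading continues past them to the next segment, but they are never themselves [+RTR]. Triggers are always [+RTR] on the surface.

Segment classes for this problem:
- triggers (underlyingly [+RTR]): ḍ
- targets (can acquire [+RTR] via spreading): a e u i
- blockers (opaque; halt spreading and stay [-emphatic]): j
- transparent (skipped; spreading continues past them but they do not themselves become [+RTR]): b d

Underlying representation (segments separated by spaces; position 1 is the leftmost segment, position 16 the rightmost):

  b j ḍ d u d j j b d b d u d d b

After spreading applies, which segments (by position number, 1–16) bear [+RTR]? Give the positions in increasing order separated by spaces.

3 5

From /ḍ/ at 3 rightward: 4 /d/ transparent; 5 /u/ → [+RTR]; 6 /d/ transparent; 7 /j/ blocks.
Target with no active source: position 13 stays [-emphatic].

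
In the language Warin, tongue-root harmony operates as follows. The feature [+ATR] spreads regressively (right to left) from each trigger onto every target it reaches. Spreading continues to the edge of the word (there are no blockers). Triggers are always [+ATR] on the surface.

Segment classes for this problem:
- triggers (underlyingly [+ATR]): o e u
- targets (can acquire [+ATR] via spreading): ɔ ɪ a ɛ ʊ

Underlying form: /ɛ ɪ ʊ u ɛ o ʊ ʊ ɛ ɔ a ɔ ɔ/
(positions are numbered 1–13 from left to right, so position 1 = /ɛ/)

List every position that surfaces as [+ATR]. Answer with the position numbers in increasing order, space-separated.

1 2 3 4 5 6

From /u/ at 4 leftward: 3 /ʊ/ → [+ATR]; 2 /ɪ/ → [+ATR]; 1 /ɛ/ → [+ATR]; word edge.
From /o/ at 6 leftward: 5 /ɛ/ → [+ATR]; 4 /u/ is itself a trigger — this domain ends here.
Targets with no active source: positions 7 8 9 10 11 12 13 stay [-ATR].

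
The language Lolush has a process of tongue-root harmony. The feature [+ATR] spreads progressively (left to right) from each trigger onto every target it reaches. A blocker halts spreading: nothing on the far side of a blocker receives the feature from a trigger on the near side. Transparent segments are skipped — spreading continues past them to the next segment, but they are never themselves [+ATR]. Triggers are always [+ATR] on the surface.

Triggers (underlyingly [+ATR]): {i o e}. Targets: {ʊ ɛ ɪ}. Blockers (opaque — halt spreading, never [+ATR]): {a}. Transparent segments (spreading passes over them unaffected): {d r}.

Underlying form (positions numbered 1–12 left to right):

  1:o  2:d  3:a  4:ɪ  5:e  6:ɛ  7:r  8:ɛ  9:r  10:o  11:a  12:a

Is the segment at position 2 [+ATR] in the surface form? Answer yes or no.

no

From /o/ at 1 rightward: 2 /d/ transparent; 3 /a/ blocks.
From /e/ at 5 rightward: 6 /ɛ/ → [+ATR]; 7 /r/ transparent; 8 /ɛ/ → [+ATR]; 9 /r/ transparent; 10 /o/ is itself a trigger — this domain ends here.
From /o/ at 10 rightward: 11 /a/ blocks.
Target with no active source: position 4 stays [-ATR].
[+ATR] positions on the surface: 1 5 6 8 10.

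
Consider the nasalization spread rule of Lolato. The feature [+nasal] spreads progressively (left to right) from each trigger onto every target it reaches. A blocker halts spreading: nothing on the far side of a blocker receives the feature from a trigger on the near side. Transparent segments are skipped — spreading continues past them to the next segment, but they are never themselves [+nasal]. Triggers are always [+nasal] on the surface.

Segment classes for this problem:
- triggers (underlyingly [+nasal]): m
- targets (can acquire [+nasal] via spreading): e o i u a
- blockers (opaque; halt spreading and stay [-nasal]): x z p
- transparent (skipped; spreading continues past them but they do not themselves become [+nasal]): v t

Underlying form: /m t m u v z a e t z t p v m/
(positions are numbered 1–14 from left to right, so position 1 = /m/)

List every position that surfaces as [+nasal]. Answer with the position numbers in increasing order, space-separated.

1 3 4 14

From /m/ at 1 rightward: 2 /t/ transparent; 3 /m/ is itself a trigger — this domain ends here.
From /m/ at 3 rightward: 4 /u/ → [+nasal]; 5 /v/ transparent; 6 /z/ blocks.
From /m/ at 14 rightward: word edge.
Targets with no active source: positions 7 8 stay [-nasal].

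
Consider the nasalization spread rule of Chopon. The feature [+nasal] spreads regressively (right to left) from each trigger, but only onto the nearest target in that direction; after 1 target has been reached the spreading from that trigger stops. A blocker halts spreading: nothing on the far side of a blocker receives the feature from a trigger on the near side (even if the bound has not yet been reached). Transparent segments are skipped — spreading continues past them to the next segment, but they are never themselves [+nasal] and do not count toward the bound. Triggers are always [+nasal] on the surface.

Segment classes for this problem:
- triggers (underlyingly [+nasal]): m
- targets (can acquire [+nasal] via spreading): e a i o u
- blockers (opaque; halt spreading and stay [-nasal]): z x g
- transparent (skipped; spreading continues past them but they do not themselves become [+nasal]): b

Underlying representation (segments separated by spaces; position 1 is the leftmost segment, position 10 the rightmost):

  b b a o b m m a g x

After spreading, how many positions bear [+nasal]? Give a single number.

3

From /m/ at 6 leftward: 5 /b/ transparent; 4 /o/ → [+nasal]; bound reached.
From /m/ at 7 leftward: 6 /m/ is itself a trigger — this domain ends here.
Targets with no active source: positions 3 8 stay [-nasal].
[+nasal] positions on the surface: 4 6 7.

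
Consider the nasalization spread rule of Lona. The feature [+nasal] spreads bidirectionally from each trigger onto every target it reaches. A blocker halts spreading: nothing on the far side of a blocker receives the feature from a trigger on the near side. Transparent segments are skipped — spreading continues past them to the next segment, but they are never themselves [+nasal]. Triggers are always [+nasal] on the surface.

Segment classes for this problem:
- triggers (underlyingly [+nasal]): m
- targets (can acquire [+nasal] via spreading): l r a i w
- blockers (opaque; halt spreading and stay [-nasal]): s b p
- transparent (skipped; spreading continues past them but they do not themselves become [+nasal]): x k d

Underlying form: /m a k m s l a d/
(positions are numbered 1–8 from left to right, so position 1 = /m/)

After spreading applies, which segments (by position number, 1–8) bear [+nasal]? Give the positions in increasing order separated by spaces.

From /m/ at 1 rightward: 2 /a/ → [+nasal]; 3 /k/ transparent; 4 /m/ is itself a trigger — this domain ends here.
From /m/ at 1 leftward: word edge.
From /m/ at 4 rightward: 5 /s/ blocks.
From /m/ at 4 leftward: 3 /k/ transparent; 2 /a/ → [+nasal]; 1 /m/ is itself a trigger — this domain ends here.
Targets with no active source: positions 6 7 stay [-nasal].

1 2 4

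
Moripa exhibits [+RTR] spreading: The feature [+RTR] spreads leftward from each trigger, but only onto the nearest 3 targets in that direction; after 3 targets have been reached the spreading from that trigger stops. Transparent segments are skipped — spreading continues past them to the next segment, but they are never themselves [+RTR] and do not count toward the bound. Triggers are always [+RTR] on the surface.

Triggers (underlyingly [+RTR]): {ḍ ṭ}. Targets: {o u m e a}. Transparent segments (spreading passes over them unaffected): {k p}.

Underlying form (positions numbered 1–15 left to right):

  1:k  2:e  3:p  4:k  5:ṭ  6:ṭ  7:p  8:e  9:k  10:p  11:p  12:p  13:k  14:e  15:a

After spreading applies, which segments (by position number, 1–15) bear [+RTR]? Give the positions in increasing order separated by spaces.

2 5 6

From /ṭ/ at 5 leftward: 4 /k/ transparent; 3 /p/ transparent; 2 /e/ → [+RTR]; 1 /k/ transparent; word edge.
From /ṭ/ at 6 leftward: 5 /ṭ/ is itself a trigger — this domain ends here.
Targets with no active source: positions 8 14 15 stay [-emphatic].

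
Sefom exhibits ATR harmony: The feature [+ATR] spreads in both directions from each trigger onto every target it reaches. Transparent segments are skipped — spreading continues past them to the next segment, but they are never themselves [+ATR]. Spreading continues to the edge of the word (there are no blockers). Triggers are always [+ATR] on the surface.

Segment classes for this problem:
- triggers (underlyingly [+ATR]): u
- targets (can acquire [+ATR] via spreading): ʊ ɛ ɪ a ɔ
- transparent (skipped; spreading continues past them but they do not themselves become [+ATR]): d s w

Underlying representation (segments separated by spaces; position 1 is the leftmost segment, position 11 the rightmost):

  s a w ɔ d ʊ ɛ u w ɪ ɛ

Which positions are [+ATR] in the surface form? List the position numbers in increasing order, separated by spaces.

From /u/ at 8 rightward: 9 /w/ transparent; 10 /ɪ/ → [+ATR]; 11 /ɛ/ → [+ATR]; word edge.
From /u/ at 8 leftward: 7 /ɛ/ → [+ATR]; 6 /ʊ/ → [+ATR]; 5 /d/ transparent; 4 /ɔ/ → [+ATR]; 3 /w/ transparent; 2 /a/ → [+ATR]; 1 /s/ transparent; word edge.

2 4 6 7 8 10 11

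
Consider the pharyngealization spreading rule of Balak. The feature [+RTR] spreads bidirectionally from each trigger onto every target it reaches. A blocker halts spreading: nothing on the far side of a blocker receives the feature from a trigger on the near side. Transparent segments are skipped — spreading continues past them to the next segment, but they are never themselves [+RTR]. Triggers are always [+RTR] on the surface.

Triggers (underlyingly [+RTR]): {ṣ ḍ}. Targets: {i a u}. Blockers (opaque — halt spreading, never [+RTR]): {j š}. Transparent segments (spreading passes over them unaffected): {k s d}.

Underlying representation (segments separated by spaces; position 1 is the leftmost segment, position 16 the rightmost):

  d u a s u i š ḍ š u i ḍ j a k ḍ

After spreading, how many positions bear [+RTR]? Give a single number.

6

From /ḍ/ at 8 rightward: 9 /š/ blocks.
From /ḍ/ at 8 leftward: 7 /š/ blocks.
From /ḍ/ at 12 rightward: 13 /j/ blocks.
From /ḍ/ at 12 leftward: 11 /i/ → [+RTR]; 10 /u/ → [+RTR]; 9 /š/ blocks.
From /ḍ/ at 16 rightward: word edge.
From /ḍ/ at 16 leftward: 15 /k/ transparent; 14 /a/ → [+RTR]; 13 /j/ blocks.
Targets with no active source: positions 2 3 5 6 stay [-emphatic].
[+RTR] positions on the surface: 8 10 11 12 14 16.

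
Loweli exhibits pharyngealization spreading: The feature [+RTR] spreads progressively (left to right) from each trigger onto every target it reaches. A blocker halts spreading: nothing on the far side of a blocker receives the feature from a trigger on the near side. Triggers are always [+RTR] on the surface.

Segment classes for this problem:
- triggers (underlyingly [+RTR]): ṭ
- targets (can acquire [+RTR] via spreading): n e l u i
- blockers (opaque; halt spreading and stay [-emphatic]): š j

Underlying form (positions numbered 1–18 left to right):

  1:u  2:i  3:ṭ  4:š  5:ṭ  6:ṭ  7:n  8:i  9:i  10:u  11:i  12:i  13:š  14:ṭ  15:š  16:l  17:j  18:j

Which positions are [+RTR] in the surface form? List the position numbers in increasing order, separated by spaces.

From /ṭ/ at 3 rightward: 4 /š/ blocks.
From /ṭ/ at 5 rightward: 6 /ṭ/ is itself a trigger — this domain ends here.
From /ṭ/ at 6 rightward: 7 /n/ → [+RTR]; 8 /i/ → [+RTR]; 9 /i/ → [+RTR]; 10 /u/ → [+RTR]; 11 /i/ → [+RTR]; 12 /i/ → [+RTR]; 13 /š/ blocks.
From /ṭ/ at 14 rightward: 15 /š/ blocks.
Targets with no active source: positions 1 2 16 stay [-emphatic].

3 5 6 7 8 9 10 11 12 14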